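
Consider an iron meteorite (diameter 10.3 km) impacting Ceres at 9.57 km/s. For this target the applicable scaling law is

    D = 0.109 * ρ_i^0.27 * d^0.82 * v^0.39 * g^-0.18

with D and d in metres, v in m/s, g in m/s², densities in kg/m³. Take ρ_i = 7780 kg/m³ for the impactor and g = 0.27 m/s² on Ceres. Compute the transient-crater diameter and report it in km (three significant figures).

D ≈ 108 km

In SI units: d = 10300 m, v = 9570 m/s.
ρ_i^0.27 = 7780^0.27 = 11.23
d^0.82 = 10300^0.82 = 1952
v^0.39 = 9570^0.39 = 35.69
g^-0.18 = 0.27^-0.18 = 1.266
D = 0.109 × 11.23 × 1952 × 35.69 × 1.266 = 1.080 × 10^5 m
   = 108.0 km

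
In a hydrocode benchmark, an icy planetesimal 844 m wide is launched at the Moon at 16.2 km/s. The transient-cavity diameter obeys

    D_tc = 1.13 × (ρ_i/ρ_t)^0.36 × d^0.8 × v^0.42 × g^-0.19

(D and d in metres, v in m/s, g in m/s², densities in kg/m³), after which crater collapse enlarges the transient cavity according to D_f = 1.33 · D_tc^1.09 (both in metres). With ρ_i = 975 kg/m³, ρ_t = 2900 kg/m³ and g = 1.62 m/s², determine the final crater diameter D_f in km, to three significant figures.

D_f ≈ 27.0 km

v = 16200 m/s.
(ρ_i/ρ_t)^0.36 = (975/2900)^0.36 = 0.6754
d^0.8 = 844^0.8 = 219.3
v^0.42 = 16200^0.42 = 58.61
g^-0.19 = 1.62^-0.19 = 0.9124
D_tc = 1.13 × 0.6754 × 219.3 × 58.61 × 0.9124 = 8950 m
D_f = 1.33 × (8950)^1.09 = 26998 m
     = 27.00 km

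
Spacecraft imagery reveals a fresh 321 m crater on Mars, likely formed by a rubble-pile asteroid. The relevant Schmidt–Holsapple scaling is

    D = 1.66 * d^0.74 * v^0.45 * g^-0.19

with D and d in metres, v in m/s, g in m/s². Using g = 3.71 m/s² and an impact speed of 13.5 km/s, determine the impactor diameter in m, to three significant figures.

d ≈ 5.30 m

Rearranging for d: d = [D / (1.66 · 13500^0.45 · 3.71^-0.19)]^(1/0.74).
13500^0.45 = 72.22
3.71^-0.19 = 0.7795
Denominator = 1.66 × 72.22 × 0.7795 = 93.45
D / 93.45 = 321 / 93.45 = 3.435
d = 3.435^(1/0.74) = 3.435^1.3514 = 5.300 m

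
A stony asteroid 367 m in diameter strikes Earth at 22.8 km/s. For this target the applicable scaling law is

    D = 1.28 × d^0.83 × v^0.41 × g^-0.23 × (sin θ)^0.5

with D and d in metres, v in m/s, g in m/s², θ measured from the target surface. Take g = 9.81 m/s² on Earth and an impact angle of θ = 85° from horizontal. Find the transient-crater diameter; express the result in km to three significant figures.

D ≈ 6.22 km

In SI units: v = 22800 m/s.
d^0.83 = 367^0.83 = 134.5
v^0.41 = 22800^0.41 = 61.20
g^-0.23 = 9.81^-0.23 = 0.5914
(sin 85°)^0.5 = 0.9962^0.5 = 0.9981
D = 1.28 × 134.5 × 61.20 × 0.5914 × 0.9981 = 6219 m
   = 6.219 km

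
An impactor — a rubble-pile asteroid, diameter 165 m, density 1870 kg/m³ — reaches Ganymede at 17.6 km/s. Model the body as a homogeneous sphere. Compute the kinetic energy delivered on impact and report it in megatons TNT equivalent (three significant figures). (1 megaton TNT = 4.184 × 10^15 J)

v = 17600 m/s.
Mass m = (π/6) ρ d³ = (π/6) × 1870 × (165)³ = 4.398 × 10^9 kg
E = ½ m v² = 0.5 × 4.398 × 10^9 × (17600)² = 6.812 × 10^17 J
   = 6.812 × 10^17 / 4.184×10^15 = 162.8 Mt

E ≈ 163 Mt TNT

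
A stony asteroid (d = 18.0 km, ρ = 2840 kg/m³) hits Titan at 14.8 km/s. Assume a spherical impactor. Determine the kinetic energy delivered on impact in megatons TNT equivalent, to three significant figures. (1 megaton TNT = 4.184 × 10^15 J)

E ≈ 2.27 × 10^8 Mt TNT

d = 18000 m; v = 14800 m/s.
Mass m = (π/6) ρ d³ = (π/6) × 2840 × (18000)³ = 8.672 × 10^15 kg
E = ½ m v² = 0.5 × 8.672 × 10^15 × (14800)² = 9.498 × 10^23 J
   = 9.498 × 10^23 / 4.184×10^15 = 2.270 × 10^8 Mt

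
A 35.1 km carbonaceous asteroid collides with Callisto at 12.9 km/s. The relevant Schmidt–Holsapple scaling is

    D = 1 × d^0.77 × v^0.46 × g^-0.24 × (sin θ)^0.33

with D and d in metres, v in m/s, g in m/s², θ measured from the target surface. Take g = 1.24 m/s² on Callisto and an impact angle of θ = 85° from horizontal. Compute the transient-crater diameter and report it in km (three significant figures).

D ≈ 233 km

In SI units: d = 35100 m, v = 12900 m/s.
d^0.77 = 35100^0.77 = 3161
v^0.46 = 12900^0.46 = 77.78
g^-0.24 = 1.24^-0.24 = 0.9497
(sin 85°)^0.33 = 0.9962^0.33 = 0.9987
D = 1 × 3161 × 77.78 × 0.9497 × 0.9987 = 2.332 × 10^5 m
   = 233.2 km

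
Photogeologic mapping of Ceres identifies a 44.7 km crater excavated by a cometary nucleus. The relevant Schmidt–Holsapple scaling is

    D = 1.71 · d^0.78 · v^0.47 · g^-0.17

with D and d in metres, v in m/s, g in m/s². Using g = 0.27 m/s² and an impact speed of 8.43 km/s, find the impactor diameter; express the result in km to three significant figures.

d ≈ 1.49 km

Rearranging for d: d = [D / (1.71 · 8430^0.47 · 0.27^-0.17)]^(1/0.78).
D = 44700 m.
8430^0.47 = 70.01
0.27^-0.17 = 1.249
Denominator = 1.71 × 70.01 × 1.249 = 149.5
D / 149.5 = 44700 / 149.5 = 299.0
d = 299.0^(1/0.78) = 299.0^1.2821 = 1493 m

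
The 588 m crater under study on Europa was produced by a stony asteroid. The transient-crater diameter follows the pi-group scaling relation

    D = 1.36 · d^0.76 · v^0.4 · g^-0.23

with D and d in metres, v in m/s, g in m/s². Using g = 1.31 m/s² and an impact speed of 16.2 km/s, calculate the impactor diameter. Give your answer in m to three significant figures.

Rearranging for d: d = [D / (1.36 · 16200^0.4 · 1.31^-0.23)]^(1/0.76).
16200^0.4 = 48.28
1.31^-0.23 = 0.9398
Denominator = 1.36 × 48.28 × 0.9398 = 61.71
D / 61.71 = 588 / 61.71 = 9.528
d = 9.528^(1/0.76) = 9.528^1.3158 = 19.42 m

d ≈ 19.4 m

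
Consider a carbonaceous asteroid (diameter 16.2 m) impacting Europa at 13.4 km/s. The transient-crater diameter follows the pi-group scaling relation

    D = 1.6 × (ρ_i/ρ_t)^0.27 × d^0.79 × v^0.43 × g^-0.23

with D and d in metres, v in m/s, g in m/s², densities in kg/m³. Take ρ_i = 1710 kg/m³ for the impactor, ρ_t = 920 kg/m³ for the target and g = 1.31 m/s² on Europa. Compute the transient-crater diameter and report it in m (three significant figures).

In SI units: v = 13400 m/s.
(ρ_i/ρ_t)^0.27 = (1710/920)^0.27 = 1.182
d^0.79 = 16.2^0.79 = 9.026
v^0.43 = 13400^0.43 = 59.52
g^-0.23 = 1.31^-0.23 = 0.9398
D = 1.6 × 1.182 × 9.026 × 59.52 × 0.9398 = 954.8 m

D ≈ 955 m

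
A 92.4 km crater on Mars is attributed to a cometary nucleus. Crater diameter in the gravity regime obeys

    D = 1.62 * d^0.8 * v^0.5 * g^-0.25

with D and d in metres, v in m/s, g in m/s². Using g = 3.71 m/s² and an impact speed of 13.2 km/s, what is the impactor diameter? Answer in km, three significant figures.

d ≈ 3.53 km

Rearranging for d: d = [D / (1.62 · 13200^0.5 · 3.71^-0.25)]^(1/0.8).
D = 92400 m.
13200^0.5 = 114.9
3.71^-0.25 = 0.7205
Denominator = 1.62 × 114.9 × 0.7205 = 134.1
D / 134.1 = 92400 / 134.1 = 689.0
d = 689.0^(1/0.8) = 689.0^1.25 = 3530 m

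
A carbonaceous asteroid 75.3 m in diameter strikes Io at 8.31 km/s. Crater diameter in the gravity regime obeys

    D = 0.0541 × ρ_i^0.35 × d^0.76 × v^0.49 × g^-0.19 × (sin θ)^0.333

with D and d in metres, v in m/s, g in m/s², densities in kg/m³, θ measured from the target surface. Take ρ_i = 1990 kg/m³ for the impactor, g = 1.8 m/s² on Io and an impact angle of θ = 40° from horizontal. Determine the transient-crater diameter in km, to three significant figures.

In SI units: v = 8310 m/s.
ρ_i^0.35 = 1990^0.35 = 14.28
d^0.76 = 75.3^0.76 = 26.69
v^0.49 = 8310^0.49 = 83.29
g^-0.19 = 1.8^-0.19 = 0.8943
(sin 40°)^0.333 = 0.6428^0.333 = 0.8632
D = 0.0541 × 14.28 × 26.69 × 83.29 × 0.8943 × 0.8632 = 1326 m
   = 1.326 km

D ≈ 1.33 km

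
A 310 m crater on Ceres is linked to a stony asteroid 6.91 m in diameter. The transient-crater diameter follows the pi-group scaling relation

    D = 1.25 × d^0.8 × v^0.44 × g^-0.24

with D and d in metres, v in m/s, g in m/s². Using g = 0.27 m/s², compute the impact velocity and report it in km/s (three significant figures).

Rearranging for v: v = [D / (1.25 · 6.91^0.8 · 0.27^-0.24)]^(1/0.44).
6.91^0.8 = 4.694
0.27^-0.24 = 1.369
Denominator = 1.25 × 4.694 × 1.369 = 8.033
D / 8.033 = 310 / 8.033 = 38.59
v = 38.59^(1/0.44) = 38.59^2.2727 = 4033 m/s

v ≈ 4.03 km/s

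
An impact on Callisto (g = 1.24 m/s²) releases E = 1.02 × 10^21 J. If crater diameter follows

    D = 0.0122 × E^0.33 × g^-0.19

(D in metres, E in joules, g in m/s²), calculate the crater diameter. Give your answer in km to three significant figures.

E^0.33 = (1.02 × 10^21)^0.33 = 8.567 × 10^6
g^-0.19 = 1.24^-0.19 = 0.9600
D = 0.0122 × 8.567 × 10^6 × 0.9600 = 1.003 × 10^5 m
   = 100.3 km

D ≈ 100 km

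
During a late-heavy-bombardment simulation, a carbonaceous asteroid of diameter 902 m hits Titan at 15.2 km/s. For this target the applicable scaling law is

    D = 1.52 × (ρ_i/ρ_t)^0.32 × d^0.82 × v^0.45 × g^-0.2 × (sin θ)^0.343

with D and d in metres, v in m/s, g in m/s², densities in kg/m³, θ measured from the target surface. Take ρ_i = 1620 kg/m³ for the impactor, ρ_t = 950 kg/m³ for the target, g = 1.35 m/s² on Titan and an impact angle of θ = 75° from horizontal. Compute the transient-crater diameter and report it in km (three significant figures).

In SI units: v = 15200 m/s.
(ρ_i/ρ_t)^0.32 = (1620/950)^0.32 = 1.186
d^0.82 = 902^0.82 = 265.0
v^0.45 = 15200^0.45 = 76.18
g^-0.2 = 1.35^-0.2 = 0.9417
(sin 75°)^0.343 = 0.9659^0.343 = 0.9882
D = 1.52 × 1.186 × 265.0 × 76.18 × 0.9417 × 0.9882 = 33867 m
   = 33.87 km

D ≈ 33.9 km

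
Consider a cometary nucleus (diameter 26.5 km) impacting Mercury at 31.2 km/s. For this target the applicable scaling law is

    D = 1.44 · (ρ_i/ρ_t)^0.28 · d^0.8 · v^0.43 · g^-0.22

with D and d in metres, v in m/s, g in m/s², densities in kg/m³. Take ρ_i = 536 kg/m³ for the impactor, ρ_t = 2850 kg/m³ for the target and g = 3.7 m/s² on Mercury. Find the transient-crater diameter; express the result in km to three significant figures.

In SI units: d = 26500 m, v = 31200 m/s.
(ρ_i/ρ_t)^0.28 = (536/2850)^0.28 = 0.6263
d^0.8 = 26500^0.8 = 3456
v^0.43 = 31200^0.43 = 85.60
g^-0.22 = 3.7^-0.22 = 0.7499
D = 1.44 × 0.6263 × 3456 × 85.60 × 0.7499 = 2.001 × 10^5 m
   = 200.1 km

D ≈ 200 km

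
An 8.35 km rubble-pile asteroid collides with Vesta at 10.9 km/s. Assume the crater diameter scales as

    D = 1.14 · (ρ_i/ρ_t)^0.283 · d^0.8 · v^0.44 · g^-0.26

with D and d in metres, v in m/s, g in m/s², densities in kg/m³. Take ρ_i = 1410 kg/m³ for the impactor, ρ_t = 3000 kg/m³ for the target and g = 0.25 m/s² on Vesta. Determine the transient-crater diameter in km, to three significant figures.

In SI units: d = 8350 m, v = 10900 m/s.
(ρ_i/ρ_t)^0.283 = (1410/3000)^0.283 = 0.8076
d^0.8 = 8350^0.8 = 1372
v^0.44 = 10900^0.44 = 59.77
g^-0.26 = 0.25^-0.26 = 1.434
D = 1.14 × 0.8076 × 1372 × 59.77 × 1.434 = 1.083 × 10^5 m
   = 108.3 km

D ≈ 108 km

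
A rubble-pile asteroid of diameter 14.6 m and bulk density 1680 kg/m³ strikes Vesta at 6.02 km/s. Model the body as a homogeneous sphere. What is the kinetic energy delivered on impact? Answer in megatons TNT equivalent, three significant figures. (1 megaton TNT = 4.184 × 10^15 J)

v = 6020 m/s.
Mass m = (π/6) ρ d³ = (π/6) × 1680 × (14.6)³ = 2.738 × 10^6 kg
E = ½ m v² = 0.5 × 2.738 × 10^6 × (6020)² = 4.961 × 10^13 J
   = 4.961 × 10^13 / 4.184×10^15 = 0.01186 Mt

E ≈ 0.0119 Mt TNT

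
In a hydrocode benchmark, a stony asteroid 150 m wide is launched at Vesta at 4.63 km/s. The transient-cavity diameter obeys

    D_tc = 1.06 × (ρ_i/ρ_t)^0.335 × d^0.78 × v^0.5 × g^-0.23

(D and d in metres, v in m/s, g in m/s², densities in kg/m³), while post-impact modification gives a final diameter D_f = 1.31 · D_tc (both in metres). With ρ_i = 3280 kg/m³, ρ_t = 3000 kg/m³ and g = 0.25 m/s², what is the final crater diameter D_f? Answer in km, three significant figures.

D_f ≈ 6.67 km

v = 4630 m/s.
(ρ_i/ρ_t)^0.335 = (3280/3000)^0.335 = 1.030
d^0.78 = 150^0.78 = 49.81
v^0.5 = 4630^0.5 = 68.04
g^-0.23 = 0.25^-0.23 = 1.376
D_tc = 1.06 × 1.030 × 49.81 × 68.04 × 1.376 = 5091 m
D_f = 1.31 × 5091 = 6669 m
     = 6.669 km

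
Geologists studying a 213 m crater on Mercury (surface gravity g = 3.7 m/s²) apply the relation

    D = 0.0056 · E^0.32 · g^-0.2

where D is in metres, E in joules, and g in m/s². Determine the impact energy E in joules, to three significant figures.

E ≈ 4.66 × 10^14 J

Rearranging: E = [D / (0.0056 · g^-0.2)]^(1/0.32).
g^-0.2 = 3.7^-0.2 = 0.7698
D / (0.0056 × 0.7698) = 213 / (4.311 × 10^-3) = 4.941 × 10^4
E = (4.941 × 10^4)^3.125 = 4.658 × 10^14 J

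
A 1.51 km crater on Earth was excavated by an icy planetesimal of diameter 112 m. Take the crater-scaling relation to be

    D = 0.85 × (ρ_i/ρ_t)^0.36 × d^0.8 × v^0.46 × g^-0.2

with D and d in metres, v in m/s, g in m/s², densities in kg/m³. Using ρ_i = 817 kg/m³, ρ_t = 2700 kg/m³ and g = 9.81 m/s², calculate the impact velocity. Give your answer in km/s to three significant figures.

Rearranging for v: v = [D / (0.85 · (817/2700)^0.36 · 112^0.8 · 9.81^-0.2)]^(1/0.46).
D = 1510 m.
(817/2700)^0.36 = 0.6503
112^0.8 = 43.59
9.81^-0.2 = 0.6334
Denominator = 0.85 × 0.6503 × 43.59 × 0.6334 = 15.26
D / 15.26 = 1510 / 15.26 = 98.95
v = 98.95^(1/0.46) = 98.95^2.1739 = 21769 m/s

v ≈ 21.8 km/s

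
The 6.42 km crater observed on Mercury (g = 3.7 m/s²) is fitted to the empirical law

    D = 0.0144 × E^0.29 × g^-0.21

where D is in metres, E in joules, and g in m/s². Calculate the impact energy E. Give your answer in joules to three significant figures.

E ≈ 7.79 × 10^19 J

Rearranging: E = [D / (0.0144 · g^-0.21)]^(1/0.29).
D = 6420 m.
g^-0.21 = 3.7^-0.21 = 0.7598
D / (0.0144 × 0.7598) = 6420 / (0.01094) = 5.868 × 10^5
E = (5.868 × 10^5)^3.4483 = 7.789 × 10^19 J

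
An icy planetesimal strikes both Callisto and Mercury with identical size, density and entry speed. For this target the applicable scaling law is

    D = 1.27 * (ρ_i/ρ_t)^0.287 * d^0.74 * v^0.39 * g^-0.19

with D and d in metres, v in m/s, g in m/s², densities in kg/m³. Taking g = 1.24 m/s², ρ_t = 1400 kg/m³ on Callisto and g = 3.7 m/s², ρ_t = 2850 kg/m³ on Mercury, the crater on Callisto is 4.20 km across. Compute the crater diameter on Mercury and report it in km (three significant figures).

D ≈ 2.78 km

The impactor-only factors (d, v, ρ_i) cancel in the ratio, leaving D_Mercury/D_Callisto = (g_Mercury/g_Callisto)^-0.19 · (ρ_t,Callisto/ρ_t,Mercury)^0.287.
(3.7/1.24)^-0.19 = 2.984^-0.19 = 0.8124
(1400/2850)^0.287 = 0.4912^0.287 = 0.8154
Ratio = 0.8124 × 0.8154 = 0.6624
D_Mercury = 0.6624 × 4.20 km = 2.78 km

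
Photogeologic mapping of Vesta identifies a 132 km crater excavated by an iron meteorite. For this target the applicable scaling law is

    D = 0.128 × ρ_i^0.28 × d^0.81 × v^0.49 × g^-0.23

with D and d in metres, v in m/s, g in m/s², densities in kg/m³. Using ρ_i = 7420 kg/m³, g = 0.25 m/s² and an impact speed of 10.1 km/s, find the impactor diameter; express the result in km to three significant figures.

Rearranging for d: d = [D / (0.128 · 7420^0.28 · 10100^0.49 · 0.25^-0.23)]^(1/0.81).
D = 132000 m.
7420^0.28 = 12.13
10100^0.49 = 91.65
0.25^-0.23 = 1.376
Denominator = 0.128 × 12.13 × 91.65 × 1.376 = 195.8
D / 195.8 = 132000 / 195.8 = 674.2
d = 674.2^(1/0.81) = 674.2^1.2346 = 3108 m

d ≈ 3.11 km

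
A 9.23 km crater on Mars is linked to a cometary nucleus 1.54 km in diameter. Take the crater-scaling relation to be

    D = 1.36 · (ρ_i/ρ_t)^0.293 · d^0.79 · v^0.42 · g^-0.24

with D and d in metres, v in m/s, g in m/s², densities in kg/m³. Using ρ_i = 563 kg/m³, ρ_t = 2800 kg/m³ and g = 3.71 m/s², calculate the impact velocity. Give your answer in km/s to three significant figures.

Rearranging for v: v = [D / (1.36 · (563/2800)^0.293 · 1540^0.79 · 3.71^-0.24)]^(1/0.42).
D = 9230 m.
(563/2800)^0.293 = 0.6250
1540^0.79 = 329.7
3.71^-0.24 = 0.7300
Denominator = 1.36 × 0.6250 × 329.7 × 0.7300 = 204.6
D / 204.6 = 9230 / 204.6 = 45.11
v = 45.11^(1/0.42) = 45.11^2.381 = 8686 m/s

v ≈ 8.69 km/s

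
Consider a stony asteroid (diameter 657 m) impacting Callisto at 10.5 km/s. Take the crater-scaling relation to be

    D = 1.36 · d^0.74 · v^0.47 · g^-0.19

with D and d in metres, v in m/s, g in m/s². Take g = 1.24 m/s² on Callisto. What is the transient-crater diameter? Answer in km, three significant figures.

D ≈ 12.3 km

In SI units: v = 10500 m/s.
d^0.74 = 657^0.74 = 121.6
v^0.47 = 10500^0.47 = 77.62
g^-0.19 = 1.24^-0.19 = 0.9600
D = 1.36 × 121.6 × 77.62 × 0.9600 = 12323 m
   = 12.32 km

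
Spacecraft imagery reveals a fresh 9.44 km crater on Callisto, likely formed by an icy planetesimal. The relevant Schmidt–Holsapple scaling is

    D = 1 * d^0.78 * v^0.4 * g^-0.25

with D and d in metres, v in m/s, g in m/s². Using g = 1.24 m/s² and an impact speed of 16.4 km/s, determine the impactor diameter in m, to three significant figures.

Rearranging for d: d = [D / (1 · 16400^0.4 · 1.24^-0.25)]^(1/0.78).
D = 9440 m.
16400^0.4 = 48.52
1.24^-0.25 = 0.9476
Denominator = 1 × 48.52 × 0.9476 = 45.98
D / 45.98 = 9440 / 45.98 = 205.3
d = 205.3^(1/0.78) = 205.3^1.2821 = 922.0 m

d ≈ 922 m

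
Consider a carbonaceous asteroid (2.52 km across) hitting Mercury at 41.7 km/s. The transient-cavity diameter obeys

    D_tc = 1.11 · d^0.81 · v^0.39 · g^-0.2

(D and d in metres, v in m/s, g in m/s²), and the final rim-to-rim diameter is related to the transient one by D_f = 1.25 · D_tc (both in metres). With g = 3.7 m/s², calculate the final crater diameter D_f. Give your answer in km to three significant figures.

In SI: d = 2520 m, v = 41700 m/s.
d^0.81 = 2520^0.81 = 569.0
v^0.39 = 41700^0.39 = 63.37
g^-0.2 = 3.7^-0.2 = 0.7698
D_tc = 1.11 × 569.0 × 63.37 × 0.7698 = 30810 m
D_f = 1.25 × 30810 = 38512 m
     = 38.51 km

D_f ≈ 38.5 km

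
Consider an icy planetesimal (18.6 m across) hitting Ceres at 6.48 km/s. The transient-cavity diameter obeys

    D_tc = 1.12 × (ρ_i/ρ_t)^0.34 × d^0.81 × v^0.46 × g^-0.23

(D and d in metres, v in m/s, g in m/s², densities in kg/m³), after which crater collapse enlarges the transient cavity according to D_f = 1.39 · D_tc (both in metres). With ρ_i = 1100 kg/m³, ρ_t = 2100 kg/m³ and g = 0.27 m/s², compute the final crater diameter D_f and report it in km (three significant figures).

v = 6480 m/s.
(ρ_i/ρ_t)^0.34 = (1100/2100)^0.34 = 0.8026
d^0.81 = 18.6^0.81 = 10.67
v^0.46 = 6480^0.46 = 56.67
g^-0.23 = 0.27^-0.23 = 1.351
D_tc = 1.12 × 0.8026 × 10.67 × 56.67 × 1.351 = 734.3 m
D_f = 1.39 × 734.3 = 1021 m
     = 1.021 km

D_f ≈ 1.02 km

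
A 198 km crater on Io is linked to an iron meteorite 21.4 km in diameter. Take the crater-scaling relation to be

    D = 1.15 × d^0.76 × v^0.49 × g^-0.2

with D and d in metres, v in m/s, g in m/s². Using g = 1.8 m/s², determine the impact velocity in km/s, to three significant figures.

v ≈ 11.8 km/s

Rearranging for v: v = [D / (1.15 · 21400^0.76 · 1.8^-0.2)]^(1/0.49).
D = 198000 m.
21400^0.76 = 1955
1.8^-0.2 = 0.8891
Denominator = 1.15 × 1955 × 0.8891 = 1999
D / 1999 = 198000 / 1999 = 99.05
v = 99.05^(1/0.49) = 99.05^2.0408 = 11834 m/s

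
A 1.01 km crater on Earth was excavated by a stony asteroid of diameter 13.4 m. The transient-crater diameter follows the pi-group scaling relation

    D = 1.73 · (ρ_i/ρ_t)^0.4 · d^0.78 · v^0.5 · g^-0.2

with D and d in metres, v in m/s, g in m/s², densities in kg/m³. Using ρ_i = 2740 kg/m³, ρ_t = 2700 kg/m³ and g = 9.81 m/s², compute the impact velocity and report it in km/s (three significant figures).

Rearranging for v: v = [D / (1.73 · (2740/2700)^0.4 · 13.4^0.78 · 9.81^-0.2)]^(1/0.5).
D = 1010 m.
(2740/2700)^0.4 = 1.006
13.4^0.78 = 7.571
9.81^-0.2 = 0.6334
Denominator = 1.73 × 1.006 × 7.571 × 0.6334 = 8.346
D / 8.346 = 1010 / 8.346 = 121.0
v = 121.0^(1/0.5) = 121.0^2 = 14641 m/s

v ≈ 14.6 km/s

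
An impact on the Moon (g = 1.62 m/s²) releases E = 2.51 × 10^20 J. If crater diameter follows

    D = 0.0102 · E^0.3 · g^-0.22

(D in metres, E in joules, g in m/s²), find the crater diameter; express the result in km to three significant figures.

E^0.3 = (2.51 × 10^20)^0.3 = 1.318 × 10^6
g^-0.22 = 1.62^-0.22 = 0.8993
D = 0.0102 × 1.318 × 10^6 × 0.8993 = 12090 m
   = 12.09 km

D ≈ 12.1 km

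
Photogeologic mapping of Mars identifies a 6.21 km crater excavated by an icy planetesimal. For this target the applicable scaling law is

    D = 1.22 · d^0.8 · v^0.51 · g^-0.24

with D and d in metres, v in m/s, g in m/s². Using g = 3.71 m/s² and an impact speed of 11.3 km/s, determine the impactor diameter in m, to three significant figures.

d ≈ 166 m

Rearranging for d: d = [D / (1.22 · 11300^0.51 · 3.71^-0.24)]^(1/0.8).
D = 6210 m.
11300^0.51 = 116.7
3.71^-0.24 = 0.7300
Denominator = 1.22 × 116.7 × 0.7300 = 103.9
D / 103.9 = 6210 / 103.9 = 59.77
d = 59.77^(1/0.8) = 59.77^1.25 = 166.2 m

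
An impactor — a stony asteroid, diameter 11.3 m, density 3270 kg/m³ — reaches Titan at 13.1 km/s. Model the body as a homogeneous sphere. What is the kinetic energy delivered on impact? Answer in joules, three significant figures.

E ≈ 2.12 × 10^14 J

v = 13100 m/s.
Mass m = (π/6) ρ d³ = (π/6) × 3270 × (11.3)³ = 2.470 × 10^6 kg
E = ½ m v² = 0.5 × 2.470 × 10^6 × (13100)² = 2.119 × 10^14 J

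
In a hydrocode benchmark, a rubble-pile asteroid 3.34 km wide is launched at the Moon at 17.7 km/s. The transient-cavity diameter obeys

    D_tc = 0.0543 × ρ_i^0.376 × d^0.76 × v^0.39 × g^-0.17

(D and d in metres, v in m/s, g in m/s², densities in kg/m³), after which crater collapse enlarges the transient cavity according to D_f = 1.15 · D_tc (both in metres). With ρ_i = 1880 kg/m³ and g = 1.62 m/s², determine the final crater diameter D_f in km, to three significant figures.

D_f ≈ 21.2 km

In SI: d = 3340 m, v = 17700 m/s.
ρ_i^0.376 = 1880^0.376 = 17.02
d^0.76 = 3340^0.76 = 476.5
v^0.39 = 17700^0.39 = 45.36
g^-0.17 = 1.62^-0.17 = 0.9213
D_tc = 0.0543 × 17.02 × 476.5 × 45.36 × 0.9213 = 18400 m
D_f = 1.15 × 18400 = 21160 m
     = 21.16 km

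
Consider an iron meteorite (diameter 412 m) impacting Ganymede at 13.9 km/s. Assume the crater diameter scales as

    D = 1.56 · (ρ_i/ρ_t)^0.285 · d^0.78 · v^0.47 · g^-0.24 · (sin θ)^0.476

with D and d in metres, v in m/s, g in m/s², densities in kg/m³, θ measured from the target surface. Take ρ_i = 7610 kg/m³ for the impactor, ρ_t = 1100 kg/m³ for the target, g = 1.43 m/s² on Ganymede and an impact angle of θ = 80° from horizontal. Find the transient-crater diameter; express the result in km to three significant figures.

In SI units: v = 13900 m/s.
(ρ_i/ρ_t)^0.285 = (7610/1100)^0.285 = 1.735
d^0.78 = 412^0.78 = 109.6
v^0.47 = 13900^0.47 = 88.56
g^-0.24 = 1.43^-0.24 = 0.9177
(sin 80°)^0.476 = 0.9848^0.476 = 0.9927
D = 1.56 × 1.735 × 109.6 × 88.56 × 0.9177 × 0.9927 = 23933 m
   = 23.93 km

D ≈ 23.9 km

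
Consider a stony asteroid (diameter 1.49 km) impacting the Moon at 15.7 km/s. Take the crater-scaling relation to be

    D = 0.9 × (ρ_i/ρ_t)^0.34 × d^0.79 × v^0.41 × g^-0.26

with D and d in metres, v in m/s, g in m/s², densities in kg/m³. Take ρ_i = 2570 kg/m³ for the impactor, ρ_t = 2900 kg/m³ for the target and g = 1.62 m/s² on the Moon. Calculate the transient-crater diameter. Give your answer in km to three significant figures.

In SI units: d = 1490 m, v = 15700 m/s.
(ρ_i/ρ_t)^0.34 = (2570/2900)^0.34 = 0.9598
d^0.79 = 1490^0.79 = 321.2
v^0.41 = 15700^0.41 = 52.52
g^-0.26 = 1.62^-0.26 = 0.8821
D = 0.9 × 0.9598 × 321.2 × 52.52 × 0.8821 = 12854 m
   = 12.85 km

D ≈ 12.9 km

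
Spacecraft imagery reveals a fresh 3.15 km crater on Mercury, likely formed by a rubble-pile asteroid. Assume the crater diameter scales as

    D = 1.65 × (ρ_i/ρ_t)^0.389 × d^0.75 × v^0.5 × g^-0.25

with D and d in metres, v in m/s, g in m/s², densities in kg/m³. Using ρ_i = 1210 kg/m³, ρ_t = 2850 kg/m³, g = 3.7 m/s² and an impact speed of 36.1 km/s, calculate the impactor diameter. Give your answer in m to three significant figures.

Rearranging for d: d = [D / (1.65 · (1210/2850)^0.389 · 36100^0.5 · 3.7^-0.25)]^(1/0.75).
D = 3150 m.
(1210/2850)^0.389 = 0.7166
36100^0.5 = 190.0
3.7^-0.25 = 0.7210
Denominator = 1.65 × 0.7166 × 190.0 × 0.7210 = 162.0
D / 162.0 = 3150 / 162.0 = 19.44
d = 19.44^(1/0.75) = 19.44^1.3333 = 52.27 m

d ≈ 52.3 m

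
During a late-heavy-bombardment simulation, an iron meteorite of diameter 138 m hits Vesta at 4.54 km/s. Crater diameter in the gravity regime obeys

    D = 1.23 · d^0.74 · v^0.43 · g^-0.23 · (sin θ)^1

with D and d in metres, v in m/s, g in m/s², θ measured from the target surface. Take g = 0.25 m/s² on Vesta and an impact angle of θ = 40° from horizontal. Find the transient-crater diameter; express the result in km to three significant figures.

D ≈ 1.56 km

In SI units: v = 4540 m/s.
d^0.74 = 138^0.74 = 38.33
v^0.43 = 4540^0.43 = 37.37
g^-0.23 = 0.25^-0.23 = 1.376
(sin 40°)^1 = 0.6428^1 = 0.6428
D = 1.23 × 38.33 × 37.37 × 1.376 × 0.6428 = 1558 m
   = 1.558 km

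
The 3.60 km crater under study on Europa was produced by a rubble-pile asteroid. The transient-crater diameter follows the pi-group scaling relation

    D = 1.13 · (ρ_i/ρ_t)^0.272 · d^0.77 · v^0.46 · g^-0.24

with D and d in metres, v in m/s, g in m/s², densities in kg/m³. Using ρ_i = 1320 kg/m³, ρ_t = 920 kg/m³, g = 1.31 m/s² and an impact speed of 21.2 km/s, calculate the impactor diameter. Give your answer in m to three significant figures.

Rearranging for d: d = [D / (1.13 · (1320/920)^0.272 · 21200^0.46 · 1.31^-0.24)]^(1/0.77).
D = 3600 m.
(1320/920)^0.272 = 1.103
21200^0.46 = 97.75
1.31^-0.24 = 0.9372
Denominator = 1.13 × 1.103 × 97.75 × 0.9372 = 114.2
D / 114.2 = 3600 / 114.2 = 31.52
d = 31.52^(1/0.77) = 31.52^1.2987 = 88.35 m

d ≈ 88.4 m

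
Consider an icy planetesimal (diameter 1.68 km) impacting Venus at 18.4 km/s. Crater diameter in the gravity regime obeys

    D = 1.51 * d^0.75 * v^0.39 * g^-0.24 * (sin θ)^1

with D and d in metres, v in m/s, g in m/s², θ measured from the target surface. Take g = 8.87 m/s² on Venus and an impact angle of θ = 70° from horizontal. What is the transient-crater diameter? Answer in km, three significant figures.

In SI units: d = 1680 m, v = 18400 m/s.
d^0.75 = 1680^0.75 = 262.4
v^0.39 = 18400^0.39 = 46.06
g^-0.24 = 8.87^-0.24 = 0.5922
(sin 70°)^1 = 0.9397^1 = 0.9397
D = 1.51 × 262.4 × 46.06 × 0.5922 × 0.9397 = 10156 m
   = 10.16 km

D ≈ 10.2 km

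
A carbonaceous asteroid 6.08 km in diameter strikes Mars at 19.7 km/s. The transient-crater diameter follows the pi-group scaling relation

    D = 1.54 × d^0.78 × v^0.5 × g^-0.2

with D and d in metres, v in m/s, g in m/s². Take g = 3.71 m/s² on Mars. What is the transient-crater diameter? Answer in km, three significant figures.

D ≈ 149 km

In SI units: d = 6080 m, v = 19700 m/s.
d^0.78 = 6080^0.78 = 894.2
v^0.5 = 19700^0.5 = 140.4
g^-0.2 = 3.71^-0.2 = 0.7694
D = 1.54 × 894.2 × 140.4 × 0.7694 = 1.488 × 10^5 m
   = 148.8 km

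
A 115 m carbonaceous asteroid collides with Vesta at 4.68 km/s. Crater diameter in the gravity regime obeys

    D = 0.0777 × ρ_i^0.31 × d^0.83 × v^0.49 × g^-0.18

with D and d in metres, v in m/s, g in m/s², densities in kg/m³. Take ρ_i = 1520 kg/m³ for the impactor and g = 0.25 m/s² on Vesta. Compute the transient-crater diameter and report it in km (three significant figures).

In SI units: v = 4680 m/s.
ρ_i^0.31 = 1520^0.31 = 9.691
d^0.83 = 115^0.83 = 51.33
v^0.49 = 4680^0.49 = 62.87
g^-0.18 = 0.25^-0.18 = 1.283
D = 0.0777 × 9.691 × 51.33 × 62.87 × 1.283 = 3118 m
   = 3.118 km

D ≈ 3.12 km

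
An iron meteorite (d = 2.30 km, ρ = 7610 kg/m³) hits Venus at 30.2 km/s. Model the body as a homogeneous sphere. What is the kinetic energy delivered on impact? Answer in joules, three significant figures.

d = 2300 m; v = 30200 m/s.
Mass m = (π/6) ρ d³ = (π/6) × 7610 × (2300)³ = 4.848 × 10^13 kg
E = ½ m v² = 0.5 × 4.848 × 10^13 × (30200)² = 2.211 × 10^22 J

E ≈ 2.21 × 10^22 J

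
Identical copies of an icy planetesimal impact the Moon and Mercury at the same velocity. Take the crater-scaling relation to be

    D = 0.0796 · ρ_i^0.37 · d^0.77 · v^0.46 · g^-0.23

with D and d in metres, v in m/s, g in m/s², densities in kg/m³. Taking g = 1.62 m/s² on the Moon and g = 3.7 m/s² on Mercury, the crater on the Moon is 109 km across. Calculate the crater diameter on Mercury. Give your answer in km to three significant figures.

All impactor-dependent factors cancel in the ratio, leaving D_Mercury/D_Moon = (g_Mercury/g_Moon)^-0.23.
(3.7/1.62)^-0.23 = 2.284^-0.23 = 0.8270
D_Mercury = 0.8270 × 109 km = 90.1 km

D ≈ 90.1 km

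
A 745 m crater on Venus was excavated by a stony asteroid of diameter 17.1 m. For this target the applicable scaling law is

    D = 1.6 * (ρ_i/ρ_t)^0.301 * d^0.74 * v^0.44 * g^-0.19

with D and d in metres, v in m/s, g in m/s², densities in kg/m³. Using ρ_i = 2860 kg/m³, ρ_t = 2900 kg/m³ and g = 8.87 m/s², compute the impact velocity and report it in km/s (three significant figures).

Rearranging for v: v = [D / (1.6 · (2860/2900)^0.301 · 17.1^0.74 · 8.87^-0.19)]^(1/0.44).
(2860/2900)^0.301 = 0.9958
17.1^0.74 = 8.174
8.87^-0.19 = 0.6605
Denominator = 1.6 × 0.9958 × 8.174 × 0.6605 = 8.602
D / 8.602 = 745 / 8.602 = 86.61
v = 86.61^(1/0.44) = 86.61^2.2727 = 25323 m/s

v ≈ 25.3 km/s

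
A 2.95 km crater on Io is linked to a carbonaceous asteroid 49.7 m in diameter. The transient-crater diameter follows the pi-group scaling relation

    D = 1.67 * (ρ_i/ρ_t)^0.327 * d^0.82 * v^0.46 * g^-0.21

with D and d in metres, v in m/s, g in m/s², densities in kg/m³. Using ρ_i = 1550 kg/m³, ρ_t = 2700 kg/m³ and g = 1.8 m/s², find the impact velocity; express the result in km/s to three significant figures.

v ≈ 21.0 km/s

Rearranging for v: v = [D / (1.67 · (1550/2700)^0.327 · 49.7^0.82 · 1.8^-0.21)]^(1/0.46).
D = 2950 m.
(1550/2700)^0.327 = 0.8340
49.7^0.82 = 24.60
1.8^-0.21 = 0.8839
Denominator = 1.67 × 0.8340 × 24.60 × 0.8839 = 30.28
D / 30.28 = 2950 / 30.28 = 97.42
v = 97.42^(1/0.46) = 97.42^2.1739 = 21044 m/s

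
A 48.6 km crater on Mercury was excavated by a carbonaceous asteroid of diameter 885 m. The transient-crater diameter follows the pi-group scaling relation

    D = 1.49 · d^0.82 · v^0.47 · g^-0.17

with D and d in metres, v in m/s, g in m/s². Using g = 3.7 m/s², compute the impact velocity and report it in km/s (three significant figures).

Rearranging for v: v = [D / (1.49 · 885^0.82 · 3.7^-0.17)]^(1/0.47).
D = 48600 m.
885^0.82 = 260.9
3.7^-0.17 = 0.8006
Denominator = 1.49 × 260.9 × 0.8006 = 311.2
D / 311.2 = 48600 / 311.2 = 156.2
v = 156.2^(1/0.47) = 156.2^2.1277 = 46505 m/s

v ≈ 46.5 km/s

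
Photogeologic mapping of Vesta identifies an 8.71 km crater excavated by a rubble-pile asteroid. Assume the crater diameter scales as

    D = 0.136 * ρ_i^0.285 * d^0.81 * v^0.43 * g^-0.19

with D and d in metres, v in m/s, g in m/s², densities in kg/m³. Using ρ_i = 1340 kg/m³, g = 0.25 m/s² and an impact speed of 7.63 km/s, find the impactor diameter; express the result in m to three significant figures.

d ≈ 428 m

Rearranging for d: d = [D / (0.136 · 1340^0.285 · 7630^0.43 · 0.25^-0.19)]^(1/0.81).
D = 8710 m.
1340^0.285 = 7.784
7630^0.43 = 46.72
0.25^-0.19 = 1.301
Denominator = 0.136 × 7.784 × 46.72 × 1.301 = 64.35
D / 64.35 = 8710 / 64.35 = 135.4
d = 135.4^(1/0.81) = 135.4^1.2346 = 428.2 m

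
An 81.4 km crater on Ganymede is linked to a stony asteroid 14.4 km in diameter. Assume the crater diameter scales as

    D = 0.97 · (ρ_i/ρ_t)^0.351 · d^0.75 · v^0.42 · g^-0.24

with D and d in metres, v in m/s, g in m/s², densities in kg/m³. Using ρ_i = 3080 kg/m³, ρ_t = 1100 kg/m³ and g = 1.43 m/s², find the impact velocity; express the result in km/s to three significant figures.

v ≈ 10.3 km/s

Rearranging for v: v = [D / (0.97 · (3080/1100)^0.351 · 14400^0.75 · 1.43^-0.24)]^(1/0.42).
D = 81400 m.
(3080/1100)^0.351 = 1.435
14400^0.75 = 1315
1.43^-0.24 = 0.9177
Denominator = 0.97 × 1.435 × 1315 × 0.9177 = 1680
D / 1680 = 81400 / 1680 = 48.45
v = 48.45^(1/0.42) = 48.45^2.381 = 10296 m/s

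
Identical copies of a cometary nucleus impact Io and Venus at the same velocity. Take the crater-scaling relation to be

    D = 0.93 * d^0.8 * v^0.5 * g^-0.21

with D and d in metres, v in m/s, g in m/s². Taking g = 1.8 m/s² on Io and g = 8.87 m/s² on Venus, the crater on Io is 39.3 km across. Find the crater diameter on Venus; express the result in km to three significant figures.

All impactor-dependent factors cancel in the ratio, leaving D_Venus/D_Io = (g_Venus/g_Io)^-0.21.
(8.87/1.8)^-0.21 = 4.928^-0.21 = 0.7154
D_Venus = 0.7154 × 39.3 km = 28.1 km

D ≈ 28.1 km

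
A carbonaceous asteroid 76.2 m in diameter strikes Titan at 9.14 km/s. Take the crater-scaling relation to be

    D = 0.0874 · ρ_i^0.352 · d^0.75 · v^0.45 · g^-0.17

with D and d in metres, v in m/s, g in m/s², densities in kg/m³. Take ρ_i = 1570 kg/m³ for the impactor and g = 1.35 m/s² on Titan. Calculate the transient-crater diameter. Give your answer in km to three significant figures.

In SI units: v = 9140 m/s.
ρ_i^0.352 = 1570^0.352 = 13.33
d^0.75 = 76.2^0.75 = 25.79
v^0.45 = 9140^0.45 = 60.59
g^-0.17 = 1.35^-0.17 = 0.9503
D = 0.0874 × 13.33 × 25.79 × 60.59 × 0.9503 = 1730 m
   = 1.730 km

D ≈ 1.73 km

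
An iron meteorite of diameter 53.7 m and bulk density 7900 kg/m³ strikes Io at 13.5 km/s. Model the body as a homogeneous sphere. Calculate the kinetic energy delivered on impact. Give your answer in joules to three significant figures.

v = 13500 m/s.
Mass m = (π/6) ρ d³ = (π/6) × 7900 × (53.7)³ = 6.405 × 10^8 kg
E = ½ m v² = 0.5 × 6.405 × 10^8 × (13500)² = 5.837 × 10^16 J

E ≈ 5.84 × 10^16 J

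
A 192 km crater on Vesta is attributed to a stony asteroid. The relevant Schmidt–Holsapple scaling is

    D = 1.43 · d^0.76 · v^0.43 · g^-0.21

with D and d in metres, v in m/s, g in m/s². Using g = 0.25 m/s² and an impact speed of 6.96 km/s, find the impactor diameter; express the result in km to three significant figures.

d ≈ 25.5 km

Rearranging for d: d = [D / (1.43 · 6960^0.43 · 0.25^-0.21)]^(1/0.76).
D = 192000 m.
6960^0.43 = 44.91
0.25^-0.21 = 1.338
Denominator = 1.43 × 44.91 × 1.338 = 85.93
D / 85.93 = 192000 / 85.93 = 2234
d = 2234^(1/0.76) = 2234^1.3158 = 25511 m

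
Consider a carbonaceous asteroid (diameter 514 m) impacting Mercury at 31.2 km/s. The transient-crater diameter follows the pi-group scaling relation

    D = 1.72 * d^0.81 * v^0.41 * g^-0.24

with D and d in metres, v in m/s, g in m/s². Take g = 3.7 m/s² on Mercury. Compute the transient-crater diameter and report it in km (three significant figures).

In SI units: v = 31200 m/s.
d^0.81 = 514^0.81 = 157.0
v^0.41 = 31200^0.41 = 69.60
g^-0.24 = 3.7^-0.24 = 0.7305
D = 1.72 × 157.0 × 69.60 × 0.7305 = 13730 m
   = 13.73 km

D ≈ 13.7 km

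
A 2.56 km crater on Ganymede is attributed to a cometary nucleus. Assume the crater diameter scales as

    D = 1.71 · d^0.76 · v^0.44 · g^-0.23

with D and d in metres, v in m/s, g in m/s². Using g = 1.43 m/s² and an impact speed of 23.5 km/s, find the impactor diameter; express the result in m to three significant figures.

Rearranging for d: d = [D / (1.71 · 23500^0.44 · 1.43^-0.23)]^(1/0.76).
D = 2560 m.
23500^0.44 = 83.80
1.43^-0.23 = 0.9210
Denominator = 1.71 × 83.80 × 0.9210 = 132.0
D / 132.0 = 2560 / 132.0 = 19.39
d = 19.39^(1/0.76) = 19.39^1.3158 = 49.45 m

d ≈ 49.5 m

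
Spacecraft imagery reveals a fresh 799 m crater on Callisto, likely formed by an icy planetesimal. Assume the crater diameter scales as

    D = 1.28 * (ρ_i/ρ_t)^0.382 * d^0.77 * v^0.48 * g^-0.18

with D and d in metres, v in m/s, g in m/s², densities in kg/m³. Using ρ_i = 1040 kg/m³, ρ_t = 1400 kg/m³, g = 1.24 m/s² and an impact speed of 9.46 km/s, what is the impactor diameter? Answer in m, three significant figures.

d ≈ 17.3 m

Rearranging for d: d = [D / (1.28 · (1040/1400)^0.382 · 9460^0.48 · 1.24^-0.18)]^(1/0.77).
(1040/1400)^0.382 = 0.8927
9460^0.48 = 80.99
1.24^-0.18 = 0.9620
Denominator = 1.28 × 0.8927 × 80.99 × 0.9620 = 89.03
D / 89.03 = 799 / 89.03 = 8.975
d = 8.975^(1/0.77) = 8.975^1.2987 = 17.29 m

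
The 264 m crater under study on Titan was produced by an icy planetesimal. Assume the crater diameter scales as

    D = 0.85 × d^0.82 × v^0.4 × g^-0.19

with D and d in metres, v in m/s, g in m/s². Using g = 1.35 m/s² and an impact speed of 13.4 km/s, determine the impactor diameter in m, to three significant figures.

d ≈ 11.4 m

Rearranging for d: d = [D / (0.85 · 13400^0.4 · 1.35^-0.19)]^(1/0.82).
13400^0.4 = 44.76
1.35^-0.19 = 0.9446
Denominator = 0.85 × 44.76 × 0.9446 = 35.94
D / 35.94 = 264 / 35.94 = 7.346
d = 7.346^(1/0.82) = 7.346^1.2195 = 11.38 m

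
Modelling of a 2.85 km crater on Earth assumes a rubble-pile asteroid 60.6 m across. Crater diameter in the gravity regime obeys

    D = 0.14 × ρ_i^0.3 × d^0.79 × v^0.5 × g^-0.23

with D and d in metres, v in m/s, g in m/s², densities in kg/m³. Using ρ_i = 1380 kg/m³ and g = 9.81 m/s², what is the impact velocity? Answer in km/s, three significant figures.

v ≈ 23.6 km/s

Rearranging for v: v = [D / (0.14 · 1380^0.3 · 60.6^0.79 · 9.81^-0.23)]^(1/0.5).
D = 2850 m.
1380^0.3 = 8.749
60.6^0.79 = 25.59
9.81^-0.23 = 0.5914
Denominator = 0.14 × 8.749 × 25.59 × 0.5914 = 18.54
D / 18.54 = 2850 / 18.54 = 153.7
v = 153.7^(1/0.5) = 153.7^2 = 23624 m/s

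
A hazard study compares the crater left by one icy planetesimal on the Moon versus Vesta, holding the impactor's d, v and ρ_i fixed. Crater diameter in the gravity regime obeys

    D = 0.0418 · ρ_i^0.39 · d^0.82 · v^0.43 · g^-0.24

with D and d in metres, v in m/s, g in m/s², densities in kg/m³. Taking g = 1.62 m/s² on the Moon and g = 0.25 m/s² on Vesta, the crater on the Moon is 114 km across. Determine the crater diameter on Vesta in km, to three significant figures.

All impactor-dependent factors cancel in the ratio, leaving D_Vesta/D_Moon = (g_Vesta/g_Moon)^-0.24.
(0.25/1.62)^-0.24 = 0.1543^-0.24 = 1.566
D_Vesta = 1.566 × 114 km = 179 km

D ≈ 179 km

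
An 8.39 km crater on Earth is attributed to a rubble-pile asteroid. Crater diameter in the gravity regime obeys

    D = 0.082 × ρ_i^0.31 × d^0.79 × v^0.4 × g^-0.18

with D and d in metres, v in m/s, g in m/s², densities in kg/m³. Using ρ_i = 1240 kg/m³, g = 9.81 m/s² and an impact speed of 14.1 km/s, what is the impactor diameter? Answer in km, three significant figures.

Rearranging for d: d = [D / (0.082 · 1240^0.31 · 14100^0.4 · 9.81^-0.18)]^(1/0.79).
D = 8390 m.
1240^0.31 = 9.098
14100^0.4 = 45.68
9.81^-0.18 = 0.6630
Denominator = 0.082 × 9.098 × 45.68 × 0.6630 = 22.59
D / 22.59 = 8390 / 22.59 = 371.4
d = 371.4^(1/0.79) = 371.4^1.2658 = 1790 m

d ≈ 1.79 km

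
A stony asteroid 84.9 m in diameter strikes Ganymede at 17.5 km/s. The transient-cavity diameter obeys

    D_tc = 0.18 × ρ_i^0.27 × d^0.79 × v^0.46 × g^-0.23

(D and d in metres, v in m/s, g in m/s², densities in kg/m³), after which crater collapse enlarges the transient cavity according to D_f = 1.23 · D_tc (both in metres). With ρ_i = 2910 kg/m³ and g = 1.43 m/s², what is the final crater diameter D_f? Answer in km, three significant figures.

D_f ≈ 5.25 km

v = 17500 m/s.
ρ_i^0.27 = 2910^0.27 = 8.615
d^0.79 = 84.9^0.79 = 33.41
v^0.46 = 17500^0.46 = 89.49
g^-0.23 = 1.43^-0.23 = 0.9210
D_tc = 0.18 × 8.615 × 33.41 × 89.49 × 0.9210 = 4270 m
D_f = 1.23 × 4270 = 5252 m
     = 5.252 km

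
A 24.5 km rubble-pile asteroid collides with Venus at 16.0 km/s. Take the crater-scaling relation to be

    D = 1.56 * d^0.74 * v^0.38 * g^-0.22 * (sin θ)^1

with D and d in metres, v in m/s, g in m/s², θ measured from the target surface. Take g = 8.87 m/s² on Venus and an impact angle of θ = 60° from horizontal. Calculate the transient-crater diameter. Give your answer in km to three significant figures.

D ≈ 58.6 km

In SI units: d = 24500 m, v = 16000 m/s.
d^0.74 = 24500^0.74 = 1770
v^0.38 = 16000^0.38 = 39.59
g^-0.22 = 8.87^-0.22 = 0.6187
(sin 60°)^1 = 0.8660^1 = 0.8660
D = 1.56 × 1770 × 39.59 × 0.6187 × 0.8660 = 58571 m
   = 58.57 km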